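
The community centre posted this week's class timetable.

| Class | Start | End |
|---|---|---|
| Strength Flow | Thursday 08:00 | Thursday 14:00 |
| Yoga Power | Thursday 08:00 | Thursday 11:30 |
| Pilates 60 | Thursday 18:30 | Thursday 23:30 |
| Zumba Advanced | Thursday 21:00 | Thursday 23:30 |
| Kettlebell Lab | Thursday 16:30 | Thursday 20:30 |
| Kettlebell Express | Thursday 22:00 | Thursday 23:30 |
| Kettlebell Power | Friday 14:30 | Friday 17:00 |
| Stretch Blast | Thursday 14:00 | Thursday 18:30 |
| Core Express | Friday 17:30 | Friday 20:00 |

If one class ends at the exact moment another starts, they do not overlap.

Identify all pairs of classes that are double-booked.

Kettlebell Express & Pilates 60, Kettlebell Express & Zumba Advanced, Kettlebell Lab & Pilates 60, Kettlebell Lab & Stretch Blast, Pilates 60 & Zumba Advanced, Strength Flow & Yoga Power

Sorted by start: Strength Flow, Yoga Power, Stretch Blast, Kettlebell Lab, Pilates 60, Zumba Advanced, Kettlebell Express, Kettlebell Power, Core Express.
Yoga Power starts before Strength Flow ends → Strength Flow and Yoga Power overlap.
Stretch Blast starts exactly when Strength Flow ends (back-to-back, no overlap) — done with Strength Flow.
Stretch Blast starts after Yoga Power ends — done with Yoga Power.
Kettlebell Lab starts before Stretch Blast ends → Stretch Blast and Kettlebell Lab overlap.
Pilates 60 starts exactly when Stretch Blast ends (back-to-back, no overlap) — done with Stretch Blast.
Pilates 60 starts before Kettlebell Lab ends → Kettlebell Lab and Pilates 60 overlap.
Zumba Advanced starts after Kettlebell Lab ends — done with Kettlebell Lab.
Zumba Advanced starts before Pilates 60 ends → Pilates 60 and Zumba Advanced overlap.
Kettlebell Express starts before Pilates 60 ends → Pilates 60 and Kettlebell Express overlap.
Kettlebell Power starts after Pilates 60 ends — done with Pilates 60.
Kettlebell Express starts before Zumba Advanced ends → Zumba Advanced and Kettlebell Express overlap.
Kettlebell Power starts after Zumba Advanced ends — done with Zumba Advanced.
Kettlebell Power starts after Kettlebell Express ends — done with Kettlebell Express.
Core Express starts after Kettlebell Power ends.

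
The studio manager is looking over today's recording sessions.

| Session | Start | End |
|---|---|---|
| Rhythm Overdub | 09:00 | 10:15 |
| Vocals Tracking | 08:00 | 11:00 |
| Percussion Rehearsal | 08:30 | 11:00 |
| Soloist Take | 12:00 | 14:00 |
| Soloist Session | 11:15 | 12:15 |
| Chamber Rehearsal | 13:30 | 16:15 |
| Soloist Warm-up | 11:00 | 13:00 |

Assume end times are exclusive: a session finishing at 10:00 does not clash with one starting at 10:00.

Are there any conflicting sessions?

Yes

Sorted by start: Vocals Tracking, Percussion Rehearsal, Rhythm Overdub, Soloist Warm-up, Soloist Session, Soloist Take, Chamber Rehearsal.
Percussion Rehearsal starts before Vocals Tracking ends → Vocals Tracking and Percussion Rehearsal overlap.
That's a conflict, so the schedule is not conflict-free.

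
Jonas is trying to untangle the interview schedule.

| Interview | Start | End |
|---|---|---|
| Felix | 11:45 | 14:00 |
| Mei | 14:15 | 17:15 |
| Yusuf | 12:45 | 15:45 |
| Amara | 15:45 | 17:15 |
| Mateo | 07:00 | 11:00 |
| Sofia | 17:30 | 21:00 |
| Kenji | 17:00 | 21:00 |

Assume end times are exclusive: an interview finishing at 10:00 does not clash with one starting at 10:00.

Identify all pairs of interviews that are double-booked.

Amara & Kenji, Amara & Mei, Felix & Yusuf, Kenji & Mei, Kenji & Sofia, Mei & Yusuf

Sorted by start: Mateo, Felix, Yusuf, Mei, Amara, Kenji, Sofia.
Felix starts after Mateo ends, so nothing later overlaps Mateo either.
Yusuf starts before Felix ends → Felix and Yusuf overlap.
Mei starts after Felix ends, so nothing later overlaps Felix either.
Mei starts before Yusuf ends → Yusuf and Mei overlap.
Amara starts exactly when Yusuf ends (back-to-back, no overlap), so nothing later overlaps Yusuf either.
Amara starts before Mei ends → Mei and Amara overlap.
Kenji starts before Mei ends → Mei and Kenji overlap.
Sofia starts after Mei ends.
Kenji starts before Amara ends → Amara and Kenji overlap.
Sofia starts after Amara ends.
Sofia starts before Kenji ends → Kenji and Sofia overlap.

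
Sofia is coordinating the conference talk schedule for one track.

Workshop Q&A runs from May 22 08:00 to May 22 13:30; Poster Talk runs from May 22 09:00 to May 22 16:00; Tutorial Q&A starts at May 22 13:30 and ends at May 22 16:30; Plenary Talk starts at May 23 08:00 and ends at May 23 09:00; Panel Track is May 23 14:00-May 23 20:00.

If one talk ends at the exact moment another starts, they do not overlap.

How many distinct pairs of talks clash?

Sorted by start: Workshop Q&A, Poster Talk, Tutorial Q&A, Plenary Talk, Panel Track.
Poster Talk starts before Workshop Q&A ends → Workshop Q&A and Poster Talk overlap.
Tutorial Q&A starts exactly when Workshop Q&A ends (back-to-back, no overlap), so nothing later overlaps Workshop Q&A either.
Tutorial Q&A starts before Poster Talk ends → Poster Talk and Tutorial Q&A overlap.
Plenary Talk starts after Poster Talk ends, so nothing later overlaps Poster Talk either.
Plenary Talk starts after Tutorial Q&A ends, so nothing later overlaps Tutorial Q&A either.
Panel Track starts after Plenary Talk ends.
Overlapping pairs: Poster Talk & Tutorial Q&A, Poster Talk & Workshop Q&A — 2 in total.

2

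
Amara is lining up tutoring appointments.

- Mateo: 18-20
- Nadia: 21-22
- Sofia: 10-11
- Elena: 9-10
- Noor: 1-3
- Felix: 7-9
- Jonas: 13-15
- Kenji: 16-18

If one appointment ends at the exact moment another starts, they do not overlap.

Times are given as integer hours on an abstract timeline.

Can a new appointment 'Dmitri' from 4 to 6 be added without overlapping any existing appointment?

Yes — the slot is free

Noor: ends 3 at or before Dmitri starts 4 → clear.
Felix: starts 7 at or after Dmitri ends 6 → clear.
Elena: starts 9 at or after Dmitri ends 6 → clear.
Sofia: starts 10 at or after Dmitri ends 6 → clear.
Jonas: starts 13 at or after Dmitri ends 6 → clear.
Kenji: starts 16 at or after Dmitri ends 6 → clear.
Mateo: starts 18 at or after Dmitri ends 6 → clear.
Nadia: starts 21 at or after Dmitri ends 6 → clear.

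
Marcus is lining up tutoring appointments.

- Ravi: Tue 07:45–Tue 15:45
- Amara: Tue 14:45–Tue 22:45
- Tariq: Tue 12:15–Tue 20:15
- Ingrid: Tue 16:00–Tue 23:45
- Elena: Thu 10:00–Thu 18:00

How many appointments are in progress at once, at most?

3

Sort all start/end points and keep a running count:
Tue 07:45 start Ravi → 1
Tue 12:15 start Tariq → 2
Tue 14:45 start Amara → 3
Tue 15:45 end Ravi → 2
Tue 16:00 start Ingrid → 3
Tue 20:15 end Tariq → 2
Tue 22:45 end Amara → 1
Tue 23:45 end Ingrid → 0
Thu 10:00 start Elena → 1
Thu 18:00 end Elena → 0
Peak is 3, at Tue 14:45 (Amara, Ravi, Tariq).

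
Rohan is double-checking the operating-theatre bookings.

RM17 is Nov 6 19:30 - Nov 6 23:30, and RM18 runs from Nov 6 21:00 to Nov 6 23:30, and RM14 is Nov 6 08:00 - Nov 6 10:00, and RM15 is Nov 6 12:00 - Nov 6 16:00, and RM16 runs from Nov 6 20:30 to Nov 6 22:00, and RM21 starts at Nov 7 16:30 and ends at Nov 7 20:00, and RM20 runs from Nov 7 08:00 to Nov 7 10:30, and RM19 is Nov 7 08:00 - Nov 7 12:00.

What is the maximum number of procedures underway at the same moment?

Walk through starts and ends in time order (an end at T is processed before a start at T):
Nov 6 08:00 start RM14 → 1
Nov 6 10:00 end RM14 → 0
Nov 6 12:00 start RM15 → 1
Nov 6 16:00 end RM15 → 0
Nov 6 19:30 start RM17 → 1
Nov 6 20:30 start RM16 → 2
Nov 6 21:00 start RM18 → 3
Nov 6 22:00 end RM16 → 2
Nov 6 23:30 end RM17 → 1
Nov 6 23:30 end RM18 → 0
Nov 7 08:00 start RM19 → 1
Nov 7 08:00 start RM20 → 2
Nov 7 10:30 end RM20 → 1
Nov 7 12:00 end RM19 → 0
Nov 7 16:30 start RM21 → 1
Nov 7 20:00 end RM21 → 0
Peak is 3, at Nov 6 21:00 (RM16, RM17, RM18).

3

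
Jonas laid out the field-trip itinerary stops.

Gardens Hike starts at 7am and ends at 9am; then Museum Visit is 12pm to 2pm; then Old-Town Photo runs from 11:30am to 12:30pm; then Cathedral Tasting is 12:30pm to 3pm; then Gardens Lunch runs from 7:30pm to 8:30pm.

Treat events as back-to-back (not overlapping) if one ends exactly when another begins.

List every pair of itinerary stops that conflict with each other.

Cathedral Tasting & Museum Visit, Museum Visit & Old-Town Photo

Sorted by start: Gardens Hike, Old-Town Photo, Museum Visit, Cathedral Tasting, Gardens Lunch.
Old-Town Photo starts after Gardens Hike ends — done with Gardens Hike.
Museum Visit starts before Old-Town Photo ends → Old-Town Photo and Museum Visit overlap.
Cathedral Tasting starts exactly when Old-Town Photo ends (back-to-back, no overlap) — done with Old-Town Photo.
Cathedral Tasting starts before Museum Visit ends → Museum Visit and Cathedral Tasting overlap.
Gardens Lunch starts after Museum Visit ends.
Gardens Lunch starts after Cathedral Tasting ends.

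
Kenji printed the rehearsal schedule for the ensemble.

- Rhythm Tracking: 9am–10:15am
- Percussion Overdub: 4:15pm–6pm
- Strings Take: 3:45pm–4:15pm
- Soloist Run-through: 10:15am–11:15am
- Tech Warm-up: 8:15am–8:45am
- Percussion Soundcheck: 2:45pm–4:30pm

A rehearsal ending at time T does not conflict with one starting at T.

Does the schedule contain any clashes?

Sorted by start: Tech Warm-up, Rhythm Tracking, Soloist Run-through, Percussion Soundcheck, Strings Take, Percussion Overdub.
Rhythm Tracking starts after Tech Warm-up ends, so nothing later overlaps Tech Warm-up either.
Soloist Run-through starts exactly when Rhythm Tracking ends (back-to-back, no overlap), so nothing later overlaps Rhythm Tracking either.
Percussion Soundcheck starts after Soloist Run-through ends, so nothing later overlaps Soloist Run-through either.
Strings Take starts before Percussion Soundcheck ends → Percussion Soundcheck and Strings Take overlap.
That's a conflict, so the schedule is not conflict-free.

Yes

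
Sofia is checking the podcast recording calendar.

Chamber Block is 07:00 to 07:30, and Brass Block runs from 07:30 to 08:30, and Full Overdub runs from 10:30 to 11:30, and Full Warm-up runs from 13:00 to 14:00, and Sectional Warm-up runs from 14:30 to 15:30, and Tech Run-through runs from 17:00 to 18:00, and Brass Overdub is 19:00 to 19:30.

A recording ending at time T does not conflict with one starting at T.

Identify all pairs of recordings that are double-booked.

Sorted by start: Chamber Block, Brass Block, Full Overdub, Full Warm-up, Sectional Warm-up, Tech Run-through, Brass Overdub.
Brass Block starts exactly when Chamber Block ends (back-to-back, no overlap) — done with Chamber Block.
Full Overdub starts after Brass Block ends — done with Brass Block.
Full Warm-up starts after Full Overdub ends — done with Full Overdub.
Sectional Warm-up starts after Full Warm-up ends — done with Full Warm-up.
Tech Run-through starts after Sectional Warm-up ends — done with Sectional Warm-up.
Brass Overdub starts after Tech Run-through ends.

no overlapping pairs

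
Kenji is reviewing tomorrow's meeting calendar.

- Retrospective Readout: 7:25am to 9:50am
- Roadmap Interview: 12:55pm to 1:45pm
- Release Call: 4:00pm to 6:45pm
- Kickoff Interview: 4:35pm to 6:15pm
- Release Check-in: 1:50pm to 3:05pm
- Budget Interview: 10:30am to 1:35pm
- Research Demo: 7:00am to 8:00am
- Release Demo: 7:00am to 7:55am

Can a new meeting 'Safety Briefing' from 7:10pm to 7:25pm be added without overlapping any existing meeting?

Release Demo: ends 7:55am at or before Safety Briefing starts 7:10pm → clear.
Research Demo: ends 8:00am at or before Safety Briefing starts 7:10pm → clear.
Retrospective Readout: ends 9:50am at or before Safety Briefing starts 7:10pm → clear.
Budget Interview: ends 1:35pm at or before Safety Briefing starts 7:10pm → clear.
Roadmap Interview: ends 1:45pm at or before Safety Briefing starts 7:10pm → clear.
Release Check-in: ends 3:05pm at or before Safety Briefing starts 7:10pm → clear.
Release Call: ends 6:45pm at or before Safety Briefing starts 7:10pm → clear.
Kickoff Interview: ends 6:15pm at or before Safety Briefing starts 7:10pm → clear.

Yes — the slot is free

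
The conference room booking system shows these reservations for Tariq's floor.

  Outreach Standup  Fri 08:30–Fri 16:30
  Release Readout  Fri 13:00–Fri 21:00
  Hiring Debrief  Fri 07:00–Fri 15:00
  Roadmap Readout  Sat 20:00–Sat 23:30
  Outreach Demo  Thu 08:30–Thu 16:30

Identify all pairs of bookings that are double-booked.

Hiring Debrief & Outreach Standup, Hiring Debrief & Release Readout, Outreach Standup & Release Readout

Sorted by start: Outreach Demo, Hiring Debrief, Outreach Standup, Release Readout, Roadmap Readout.
Hiring Debrief starts after Outreach Demo ends, so Outreach Demo has no further overlaps.
Outreach Standup starts before Hiring Debrief ends → Hiring Debrief and Outreach Standup overlap.
Release Readout starts before Hiring Debrief ends → Hiring Debrief and Release Readout overlap.
Roadmap Readout starts after Hiring Debrief ends.
Release Readout starts before Outreach Standup ends → Outreach Standup and Release Readout overlap.
Roadmap Readout starts after Outreach Standup ends.
Roadmap Readout starts after Release Readout ends.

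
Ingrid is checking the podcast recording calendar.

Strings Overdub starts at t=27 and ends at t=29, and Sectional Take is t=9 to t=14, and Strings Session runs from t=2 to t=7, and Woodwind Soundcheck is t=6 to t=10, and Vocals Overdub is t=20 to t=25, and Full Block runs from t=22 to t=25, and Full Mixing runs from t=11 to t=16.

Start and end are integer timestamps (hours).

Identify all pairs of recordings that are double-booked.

Sorted by start: Strings Session, Woodwind Soundcheck, Sectional Take, Full Mixing, Vocals Overdub, Full Block, Strings Overdub.
Woodwind Soundcheck starts before Strings Session ends → Strings Session and Woodwind Soundcheck overlap.
Sectional Take starts after Strings Session ends — done with Strings Session.
Sectional Take starts before Woodwind Soundcheck ends → Woodwind Soundcheck and Sectional Take overlap.
Full Mixing starts after Woodwind Soundcheck ends — done with Woodwind Soundcheck.
Full Mixing starts before Sectional Take ends → Sectional Take and Full Mixing overlap.
Vocals Overdub starts after Sectional Take ends — done with Sectional Take.
Vocals Overdub starts after Full Mixing ends — done with Full Mixing.
Full Block starts before Vocals Overdub ends → Vocals Overdub and Full Block overlap.
Strings Overdub starts after Vocals Overdub ends.
Strings Overdub starts after Full Block ends.

Full Block & Vocals Overdub, Full Mixing & Sectional Take, Sectional Take & Woodwind Soundcheck, Strings Session & Woodwind Soundcheck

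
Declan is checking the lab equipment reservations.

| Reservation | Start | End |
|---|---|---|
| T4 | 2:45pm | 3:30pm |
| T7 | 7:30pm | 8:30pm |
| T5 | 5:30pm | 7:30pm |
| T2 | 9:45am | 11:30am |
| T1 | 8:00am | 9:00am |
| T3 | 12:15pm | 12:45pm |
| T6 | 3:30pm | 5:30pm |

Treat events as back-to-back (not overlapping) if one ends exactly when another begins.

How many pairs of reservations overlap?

Two intervals overlap when each starts before the other ends.
Sorted by start: T1, T2, T3, T4, T6, T5, T7.
T2 starts after T1 ends, so T1 has no further overlaps.
T3 starts after T2 ends, so T2 has no further overlaps.
T4 starts after T3 ends, so T3 has no further overlaps.
T6 starts exactly when T4 ends (back-to-back, no overlap), so T4 has no further overlaps.
T5 starts exactly when T6 ends (back-to-back, no overlap), so T6 has no further overlaps.
T7 starts exactly when T5 ends (back-to-back, no overlap).
No pair overlaps.

0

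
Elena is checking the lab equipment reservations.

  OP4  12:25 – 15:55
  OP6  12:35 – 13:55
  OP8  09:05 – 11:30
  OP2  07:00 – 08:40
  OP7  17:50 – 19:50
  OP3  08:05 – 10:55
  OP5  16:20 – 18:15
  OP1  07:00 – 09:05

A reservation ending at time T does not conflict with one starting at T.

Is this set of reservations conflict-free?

Sorted by start: OP1, OP2, OP3, OP8, OP4, OP6, OP5, OP7.
OP2 starts before OP1 ends → OP1 and OP2 overlap.
That's a conflict, so the schedule is not conflict-free.

No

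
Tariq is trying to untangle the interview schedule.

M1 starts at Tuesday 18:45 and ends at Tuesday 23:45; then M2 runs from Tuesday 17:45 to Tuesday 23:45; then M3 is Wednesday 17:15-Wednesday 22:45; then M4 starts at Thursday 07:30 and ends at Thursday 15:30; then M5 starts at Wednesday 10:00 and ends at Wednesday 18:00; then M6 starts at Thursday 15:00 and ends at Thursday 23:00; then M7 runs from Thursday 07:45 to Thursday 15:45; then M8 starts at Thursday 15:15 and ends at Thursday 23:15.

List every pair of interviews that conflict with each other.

Sorted by start: M2, M1, M5, M3, M4, M7, M6, M8.
M1 starts before M2 ends → M2 and M1 overlap.
M5 starts after M2 ends — done with M2.
M5 starts after M1 ends — done with M1.
M3 starts before M5 ends → M5 and M3 overlap.
M4 starts after M5 ends — done with M5.
M4 starts after M3 ends — done with M3.
M7 starts before M4 ends → M4 and M7 overlap.
M6 starts before M4 ends → M4 and M6 overlap.
M8 starts before M4 ends → M4 and M8 overlap.
M6 starts before M7 ends → M7 and M6 overlap.
M8 starts before M7 ends → M7 and M8 overlap.
M8 starts before M6 ends → M6 and M8 overlap.

M1 & M2, M3 & M5, M4 & M6, M4 & M7, M4 & M8, M6 & M7, M6 & M8, M7 & M8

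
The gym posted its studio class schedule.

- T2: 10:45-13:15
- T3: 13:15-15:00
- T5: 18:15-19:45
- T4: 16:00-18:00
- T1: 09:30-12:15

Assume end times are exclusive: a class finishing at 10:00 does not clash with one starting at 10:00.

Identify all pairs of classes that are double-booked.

T1 & T2

Sorted by start: T1, T2, T3, T4, T5.
T2 starts before T1 ends → T1 and T2 overlap.
T3 starts after T1 ends; T1 is clear from here.
T3 starts exactly when T2 ends (back-to-back, no overlap); T2 is clear from here.
T4 starts after T3 ends; T3 is clear from here.
T5 starts after T4 ends.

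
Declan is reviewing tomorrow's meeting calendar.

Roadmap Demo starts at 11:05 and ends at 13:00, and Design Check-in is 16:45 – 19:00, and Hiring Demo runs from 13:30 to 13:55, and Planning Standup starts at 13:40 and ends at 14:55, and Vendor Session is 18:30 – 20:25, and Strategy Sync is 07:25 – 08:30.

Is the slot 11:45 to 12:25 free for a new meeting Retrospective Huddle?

Strategy Sync: ends 08:30 at or before Retrospective Huddle starts 11:45 → clear.
Roadmap Demo: starts 11:05 before Retrospective Huddle ends 12:25, and ends 13:00 after Retrospective Huddle starts 11:45 → overlap.
Hiring Demo: starts 13:30 at or after Retrospective Huddle ends 12:25 → clear.
Planning Standup: starts 13:40 at or after Retrospective Huddle ends 12:25 → clear.
Design Check-in: starts 16:45 at or after Retrospective Huddle ends 12:25 → clear.
Vendor Session: starts 18:30 at or after Retrospective Huddle ends 12:25 → clear.
Retrospective Huddle overlaps Roadmap Demo.

No — it overlaps Roadmap Demo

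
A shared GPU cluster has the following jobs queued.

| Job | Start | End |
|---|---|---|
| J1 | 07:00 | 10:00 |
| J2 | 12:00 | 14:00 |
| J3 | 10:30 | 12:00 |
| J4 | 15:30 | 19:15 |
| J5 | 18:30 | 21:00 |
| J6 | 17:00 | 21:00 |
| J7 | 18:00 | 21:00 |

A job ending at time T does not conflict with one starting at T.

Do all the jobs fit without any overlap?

Sorted by start: J1, J3, J2, J4, J6, J7, J5.
J3 starts after J1 ends — done with J1.
J2 starts exactly when J3 ends (back-to-back, no overlap) — done with J3.
J4 starts after J2 ends — done with J2.
J6 starts before J4 ends → J4 and J6 overlap.
That's a conflict, so the schedule is not conflict-free.

No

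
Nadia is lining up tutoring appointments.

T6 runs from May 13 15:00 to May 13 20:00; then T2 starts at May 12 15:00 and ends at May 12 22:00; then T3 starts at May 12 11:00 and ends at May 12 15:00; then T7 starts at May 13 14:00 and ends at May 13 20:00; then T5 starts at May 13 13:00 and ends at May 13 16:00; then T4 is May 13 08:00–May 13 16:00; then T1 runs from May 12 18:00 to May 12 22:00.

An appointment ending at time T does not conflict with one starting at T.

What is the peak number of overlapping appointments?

4

Walk through starts and ends in time order (an end at T is processed before a start at T):
May 12 11:00 start T3 → 1
May 12 15:00 end T3 → 0
May 12 15:00 start T2 → 1
May 12 18:00 start T1 → 2
May 12 22:00 end T1 → 1
May 12 22:00 end T2 → 0
May 13 08:00 start T4 → 1
May 13 13:00 start T5 → 2
May 13 14:00 start T7 → 3
May 13 15:00 start T6 → 4
May 13 16:00 end T4 → 3
May 13 16:00 end T5 → 2
May 13 20:00 end T6 → 1
May 13 20:00 end T7 → 0
Peak is 4, at May 13 15:00 (T4, T5, T6, T7).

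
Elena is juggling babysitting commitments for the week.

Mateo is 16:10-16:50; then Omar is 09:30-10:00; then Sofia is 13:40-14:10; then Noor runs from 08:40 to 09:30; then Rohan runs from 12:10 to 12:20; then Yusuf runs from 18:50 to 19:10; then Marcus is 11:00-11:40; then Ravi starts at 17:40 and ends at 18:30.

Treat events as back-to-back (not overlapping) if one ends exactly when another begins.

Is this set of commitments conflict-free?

Yes

Sorted by start: Noor, Omar, Marcus, Rohan, Sofia, Mateo, Ravi, Yusuf.
Omar starts exactly when Noor ends (back-to-back, no overlap), so nothing later overlaps Noor either.
Marcus starts after Omar ends, so nothing later overlaps Omar either.
Rohan starts after Marcus ends, so nothing later overlaps Marcus either.
Sofia starts after Rohan ends, so nothing later overlaps Rohan either.
Mateo starts after Sofia ends, so nothing later overlaps Sofia either.
Ravi starts after Mateo ends, so nothing later overlaps Mateo either.
Yusuf starts after Ravi ends.
Every pair is clear; the schedule has no overlaps.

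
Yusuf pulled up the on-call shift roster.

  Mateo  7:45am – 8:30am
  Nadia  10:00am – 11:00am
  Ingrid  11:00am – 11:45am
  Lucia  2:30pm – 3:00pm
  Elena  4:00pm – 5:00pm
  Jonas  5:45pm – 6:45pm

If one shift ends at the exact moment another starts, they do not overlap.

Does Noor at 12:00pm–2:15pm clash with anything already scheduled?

Mateo: ends 8:30am at or before Noor starts 12:00pm → clear.
Nadia: ends 11:00am at or before Noor starts 12:00pm → clear.
Ingrid: ends 11:45am at or before Noor starts 12:00pm → clear.
Lucia: starts 2:30pm at or after Noor ends 2:15pm → clear.
Elena: starts 4:00pm at or after Noor ends 2:15pm → clear.
Jonas: starts 5:45pm at or after Noor ends 2:15pm → clear.

No — it doesn't clash with anything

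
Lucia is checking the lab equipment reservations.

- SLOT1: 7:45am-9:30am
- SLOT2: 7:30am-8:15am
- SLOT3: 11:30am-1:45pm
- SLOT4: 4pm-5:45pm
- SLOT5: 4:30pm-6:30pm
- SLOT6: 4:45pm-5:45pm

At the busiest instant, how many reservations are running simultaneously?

Walk through starts and ends in time order (an end at T is processed before a start at T):
7:30am start SLOT2 → 1
7:45am start SLOT1 → 2
8:15am end SLOT2 → 1
9:30am end SLOT1 → 0
11:30am start SLOT3 → 1
1:45pm end SLOT3 → 0
4pm start SLOT4 → 1
4:30pm start SLOT5 → 2
4:45pm start SLOT6 → 3
5:45pm end SLOT4 → 2
5:45pm end SLOT6 → 1
6:30pm end SLOT5 → 0
Peak is 3, at 4:45pm (SLOT4, SLOT5, SLOT6).

3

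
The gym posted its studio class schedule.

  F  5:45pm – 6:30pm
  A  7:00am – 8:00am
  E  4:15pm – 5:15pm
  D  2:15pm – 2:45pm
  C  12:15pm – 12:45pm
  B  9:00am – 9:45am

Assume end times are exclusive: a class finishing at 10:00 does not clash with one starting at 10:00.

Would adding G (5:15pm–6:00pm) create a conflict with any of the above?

Yes — it overlaps F

A: ends 8:00am at or before G starts 5:15pm → clear.
B: ends 9:45am at or before G starts 5:15pm → clear.
C: ends 12:45pm at or before G starts 5:15pm → clear.
D: ends 2:45pm at or before G starts 5:15pm → clear.
E: ends 5:15pm at or before G starts 5:15pm → clear.
F: starts 5:45pm before G ends 6:00pm, and ends 6:30pm after G starts 5:15pm → overlap.
G overlaps F.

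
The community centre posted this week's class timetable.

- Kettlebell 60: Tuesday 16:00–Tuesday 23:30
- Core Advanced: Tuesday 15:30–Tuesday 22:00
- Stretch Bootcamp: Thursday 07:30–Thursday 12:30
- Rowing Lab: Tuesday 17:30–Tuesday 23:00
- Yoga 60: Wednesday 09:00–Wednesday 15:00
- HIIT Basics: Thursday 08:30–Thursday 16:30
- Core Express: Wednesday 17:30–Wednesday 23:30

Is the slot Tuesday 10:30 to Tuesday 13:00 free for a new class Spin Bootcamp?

Core Advanced: starts Tuesday 15:30 at or after Spin Bootcamp ends Tuesday 13:00 → clear.
Kettlebell 60: starts Tuesday 16:00 at or after Spin Bootcamp ends Tuesday 13:00 → clear.
Rowing Lab: starts Tuesday 17:30 at or after Spin Bootcamp ends Tuesday 13:00 → clear.
Yoga 60: starts Wednesday 09:00 at or after Spin Bootcamp ends Tuesday 13:00 → clear.
Core Express: starts Wednesday 17:30 at or after Spin Bootcamp ends Tuesday 13:00 → clear.
Stretch Bootcamp: starts Thursday 07:30 at or after Spin Bootcamp ends Tuesday 13:00 → clear.
HIIT Basics: starts Thursday 08:30 at or after Spin Bootcamp ends Tuesday 13:00 → clear.

Yes — the slot is free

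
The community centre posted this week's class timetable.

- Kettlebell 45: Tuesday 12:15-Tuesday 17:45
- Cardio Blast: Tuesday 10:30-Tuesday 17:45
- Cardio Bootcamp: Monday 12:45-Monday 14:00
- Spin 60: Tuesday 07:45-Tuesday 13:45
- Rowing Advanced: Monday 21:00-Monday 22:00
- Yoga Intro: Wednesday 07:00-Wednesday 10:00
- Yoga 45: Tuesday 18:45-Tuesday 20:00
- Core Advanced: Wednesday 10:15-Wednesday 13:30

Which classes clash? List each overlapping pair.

Cardio Blast & Kettlebell 45, Cardio Blast & Spin 60, Kettlebell 45 & Spin 60

Two intervals overlap when each starts before the other ends.
Sorted by start: Cardio Bootcamp, Rowing Advanced, Spin 60, Cardio Blast, Kettlebell 45, Yoga 45, Yoga Intro, Core Advanced.
Rowing Advanced starts after Cardio Bootcamp ends — done with Cardio Bootcamp.
Spin 60 starts after Rowing Advanced ends — done with Rowing Advanced.
Cardio Blast starts before Spin 60 ends → Spin 60 and Cardio Blast overlap.
Kettlebell 45 starts before Spin 60 ends → Spin 60 and Kettlebell 45 overlap.
Yoga 45 starts after Spin 60 ends — done with Spin 60.
Kettlebell 45 starts before Cardio Blast ends → Cardio Blast and Kettlebell 45 overlap.
Yoga 45 starts after Cardio Blast ends — done with Cardio Blast.
Yoga 45 starts after Kettlebell 45 ends — done with Kettlebell 45.
Yoga Intro starts after Yoga 45 ends — done with Yoga 45.
Core Advanced starts after Yoga Intro ends.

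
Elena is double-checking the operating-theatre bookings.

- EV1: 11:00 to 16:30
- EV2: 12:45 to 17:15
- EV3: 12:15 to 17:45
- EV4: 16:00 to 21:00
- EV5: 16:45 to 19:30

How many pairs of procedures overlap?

9

Sorted by start: EV1, EV3, EV2, EV4, EV5.
EV3 starts before EV1 ends → EV1 and EV3 overlap.
EV2 starts before EV1 ends → EV1 and EV2 overlap.
EV4 starts before EV1 ends → EV1 and EV4 overlap.
EV5 starts after EV1 ends.
EV2 starts before EV3 ends → EV3 and EV2 overlap.
EV4 starts before EV3 ends → EV3 and EV4 overlap.
EV5 starts before EV3 ends → EV3 and EV5 overlap.
EV4 starts before EV2 ends → EV2 and EV4 overlap.
EV5 starts before EV2 ends → EV2 and EV5 overlap.
EV5 starts before EV4 ends → EV4 and EV5 overlap.
Overlapping pairs: EV1 & EV2, EV1 & EV3, EV1 & EV4, EV2 & EV3, EV2 & EV4, EV2 & EV5, EV3 & EV4, EV3 & EV5, EV4 & EV5 — 9 in total.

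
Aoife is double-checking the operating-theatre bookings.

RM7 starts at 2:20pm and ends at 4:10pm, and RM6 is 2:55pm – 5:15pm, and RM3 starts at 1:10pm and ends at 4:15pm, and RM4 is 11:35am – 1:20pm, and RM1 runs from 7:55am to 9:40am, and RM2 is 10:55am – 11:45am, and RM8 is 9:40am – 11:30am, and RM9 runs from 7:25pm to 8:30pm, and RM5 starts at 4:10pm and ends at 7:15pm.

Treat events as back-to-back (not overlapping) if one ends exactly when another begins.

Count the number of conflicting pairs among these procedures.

Sorted by start: RM1, RM8, RM2, RM4, RM3, RM7, RM6, RM5, RM9.
RM8 starts exactly when RM1 ends (back-to-back, no overlap); RM1 is clear from here.
RM2 starts before RM8 ends → RM8 and RM2 overlap.
RM4 starts after RM8 ends; RM8 is clear from here.
RM4 starts before RM2 ends → RM2 and RM4 overlap.
RM3 starts after RM2 ends; RM2 is clear from here.
RM3 starts before RM4 ends → RM4 and RM3 overlap.
RM7 starts after RM4 ends; RM4 is clear from here.
RM7 starts before RM3 ends → RM3 and RM7 overlap.
RM6 starts before RM3 ends → RM3 and RM6 overlap.
RM5 starts before RM3 ends → RM3 and RM5 overlap.
RM9 starts after RM3 ends.
RM6 starts before RM7 ends → RM7 and RM6 overlap.
RM5 starts exactly when RM7 ends (back-to-back, no overlap); RM7 is clear from here.
RM5 starts before RM6 ends → RM6 and RM5 overlap.
RM9 starts after RM6 ends.
RM9 starts after RM5 ends.
Overlapping pairs: RM2 & RM4, RM2 & RM8, RM3 & RM4, RM3 & RM5, RM3 & RM6, RM3 & RM7, RM5 & RM6, RM6 & RM7 — 8 in total.

8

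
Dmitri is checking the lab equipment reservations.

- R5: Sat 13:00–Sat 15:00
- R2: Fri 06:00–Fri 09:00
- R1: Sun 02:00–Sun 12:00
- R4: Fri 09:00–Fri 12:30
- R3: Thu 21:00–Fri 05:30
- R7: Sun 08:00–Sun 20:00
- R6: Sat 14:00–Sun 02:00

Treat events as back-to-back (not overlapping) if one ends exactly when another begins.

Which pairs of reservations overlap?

Check each pair: they overlap iff neither finishes before the other starts.
Sorted by start: R3, R2, R4, R5, R6, R1, R7.
R2 starts after R3 ends; R3 is clear from here.
R4 starts exactly when R2 ends (back-to-back, no overlap); R2 is clear from here.
R5 starts after R4 ends; R4 is clear from here.
R6 starts before R5 ends → R5 and R6 overlap.
R1 starts after R5 ends; R5 is clear from here.
R1 starts exactly when R6 ends (back-to-back, no overlap); R6 is clear from here.
R7 starts before R1 ends → R1 and R7 overlap.

R1 & R7, R5 & R6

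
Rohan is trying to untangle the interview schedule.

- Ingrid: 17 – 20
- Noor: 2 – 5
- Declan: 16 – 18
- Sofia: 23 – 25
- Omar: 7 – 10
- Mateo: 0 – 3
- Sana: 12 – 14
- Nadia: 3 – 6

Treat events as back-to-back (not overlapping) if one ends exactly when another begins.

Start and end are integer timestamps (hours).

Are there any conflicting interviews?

Sorted by start: Mateo, Noor, Nadia, Omar, Sana, Declan, Ingrid, Sofia.
Noor starts before Mateo ends → Mateo and Noor overlap.
That's a conflict, so the schedule is not conflict-free.

Yes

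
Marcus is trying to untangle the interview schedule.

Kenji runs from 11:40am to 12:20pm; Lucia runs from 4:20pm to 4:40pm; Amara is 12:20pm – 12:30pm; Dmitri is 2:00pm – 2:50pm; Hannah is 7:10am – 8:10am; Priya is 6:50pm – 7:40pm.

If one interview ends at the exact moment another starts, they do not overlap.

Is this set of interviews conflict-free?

Sorted by start: Hannah, Kenji, Amara, Dmitri, Lucia, Priya.
Kenji starts after Hannah ends, so nothing later overlaps Hannah either.
Amara starts exactly when Kenji ends (back-to-back, no overlap), so nothing later overlaps Kenji either.
Dmitri starts after Amara ends, so nothing later overlaps Amara either.
Lucia starts after Dmitri ends, so nothing later overlaps Dmitri either.
Priya starts after Lucia ends.
Every pair is clear; the schedule has no overlaps.

Yes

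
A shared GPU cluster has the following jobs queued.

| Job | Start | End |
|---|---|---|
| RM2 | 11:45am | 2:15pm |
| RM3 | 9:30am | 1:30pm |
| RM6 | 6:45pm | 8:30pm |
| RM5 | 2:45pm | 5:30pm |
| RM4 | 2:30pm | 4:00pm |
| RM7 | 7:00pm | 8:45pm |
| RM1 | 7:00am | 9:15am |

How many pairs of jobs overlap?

Sorted by start: RM1, RM3, RM2, RM4, RM5, RM6, RM7.
RM3 starts after RM1 ends, so nothing later overlaps RM1 either.
RM2 starts before RM3 ends → RM3 and RM2 overlap.
RM4 starts after RM3 ends, so nothing later overlaps RM3 either.
RM4 starts after RM2 ends, so nothing later overlaps RM2 either.
RM5 starts before RM4 ends → RM4 and RM5 overlap.
RM6 starts after RM4 ends, so nothing later overlaps RM4 either.
RM6 starts after RM5 ends, so nothing later overlaps RM5 either.
RM7 starts before RM6 ends → RM6 and RM7 overlap.
Overlapping pairs: RM2 & RM3, RM4 & RM5, RM6 & RM7 — 3 in total.

3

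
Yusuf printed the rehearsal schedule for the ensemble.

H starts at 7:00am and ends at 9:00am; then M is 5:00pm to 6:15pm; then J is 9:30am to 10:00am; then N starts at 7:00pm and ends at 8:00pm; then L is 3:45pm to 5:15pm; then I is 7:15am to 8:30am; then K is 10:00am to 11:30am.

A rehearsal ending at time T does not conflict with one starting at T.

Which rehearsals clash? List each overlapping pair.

Sorted by start: H, I, J, K, L, M, N.
I starts before H ends → H and I overlap.
J starts after H ends, so H has no further overlaps.
J starts after I ends, so I has no further overlaps.
K starts exactly when J ends (back-to-back, no overlap), so J has no further overlaps.
L starts after K ends, so K has no further overlaps.
M starts before L ends → L and M overlap.
N starts after L ends.
N starts after M ends.

H & I, L & M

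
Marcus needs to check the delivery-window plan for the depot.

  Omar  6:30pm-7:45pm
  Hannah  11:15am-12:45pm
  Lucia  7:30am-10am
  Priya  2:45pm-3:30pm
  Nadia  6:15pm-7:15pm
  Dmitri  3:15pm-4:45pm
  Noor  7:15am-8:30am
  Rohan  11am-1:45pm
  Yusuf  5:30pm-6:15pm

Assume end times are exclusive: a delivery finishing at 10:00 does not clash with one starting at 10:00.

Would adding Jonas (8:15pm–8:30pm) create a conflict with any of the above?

Noor: ends 8:30am at or before Jonas starts 8:15pm → clear.
Lucia: ends 10am at or before Jonas starts 8:15pm → clear.
Rohan: ends 1:45pm at or before Jonas starts 8:15pm → clear.
Hannah: ends 12:45pm at or before Jonas starts 8:15pm → clear.
Priya: ends 3:30pm at or before Jonas starts 8:15pm → clear.
Dmitri: ends 4:45pm at or before Jonas starts 8:15pm → clear.
Yusuf: ends 6:15pm at or before Jonas starts 8:15pm → clear.
Nadia: ends 7:15pm at or before Jonas starts 8:15pm → clear.
Omar: ends 7:45pm at or before Jonas starts 8:15pm → clear.

No — it doesn't clash with anything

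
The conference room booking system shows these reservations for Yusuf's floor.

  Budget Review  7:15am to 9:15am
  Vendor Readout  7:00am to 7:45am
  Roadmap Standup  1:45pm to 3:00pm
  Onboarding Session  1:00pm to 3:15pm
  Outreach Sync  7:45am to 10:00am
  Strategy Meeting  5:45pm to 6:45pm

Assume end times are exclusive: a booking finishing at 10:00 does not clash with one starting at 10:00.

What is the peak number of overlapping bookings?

2

Sweep the timeline, counting +1 at each start and −1 at each end (ends before starts at a tie):
7:00am start Vendor Readout → 1
7:15am start Budget Review → 2
7:45am end Vendor Readout → 1
7:45am start Outreach Sync → 2
9:15am end Budget Review → 1
10:00am end Outreach Sync → 0
1:00pm start Onboarding Session → 1
1:45pm start Roadmap Standup → 2
3:00pm end Roadmap Standup → 1
3:15pm end Onboarding Session → 0
5:45pm start Strategy Meeting → 1
6:45pm end Strategy Meeting → 0
Peak is 2, at 7:15am (Budget Review, Vendor Readout).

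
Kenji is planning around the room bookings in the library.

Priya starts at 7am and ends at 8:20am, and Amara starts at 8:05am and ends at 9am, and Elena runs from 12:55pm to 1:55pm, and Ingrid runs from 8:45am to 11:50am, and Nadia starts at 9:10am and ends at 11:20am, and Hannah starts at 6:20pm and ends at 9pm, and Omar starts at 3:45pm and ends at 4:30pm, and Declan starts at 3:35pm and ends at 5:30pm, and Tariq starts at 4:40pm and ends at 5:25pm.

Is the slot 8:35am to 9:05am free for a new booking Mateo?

Priya: ends 8:20am at or before Mateo starts 8:35am → clear.
Amara: starts 8:05am before Mateo ends 9:05am, and ends 9am after Mateo starts 8:35am → overlap.
Ingrid: starts 8:45am before Mateo ends 9:05am, and ends 11:50am after Mateo starts 8:35am → overlap.
Nadia: starts 9:10am at or after Mateo ends 9:05am → clear.
Elena: starts 12:55pm at or after Mateo ends 9:05am → clear.
Declan: starts 3:35pm at or after Mateo ends 9:05am → clear.
Omar: starts 3:45pm at or after Mateo ends 9:05am → clear.
Tariq: starts 4:40pm at or after Mateo ends 9:05am → clear.
Hannah: starts 6:20pm at or after Mateo ends 9:05am → clear.
Mateo overlaps Amara, Ingrid.

No — it overlaps Amara, Ingrid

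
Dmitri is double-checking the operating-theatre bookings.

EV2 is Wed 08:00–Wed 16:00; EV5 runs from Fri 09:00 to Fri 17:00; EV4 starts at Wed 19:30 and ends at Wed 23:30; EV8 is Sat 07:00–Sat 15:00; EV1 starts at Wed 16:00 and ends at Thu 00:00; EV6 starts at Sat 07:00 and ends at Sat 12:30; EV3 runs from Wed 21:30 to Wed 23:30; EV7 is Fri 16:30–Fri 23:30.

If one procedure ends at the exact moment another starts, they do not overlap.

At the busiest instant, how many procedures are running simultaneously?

Walk through starts and ends in time order (an end at T is processed before a start at T):
Wed 08:00 start EV2 → 1
Wed 16:00 end EV2 → 0
Wed 16:00 start EV1 → 1
Wed 19:30 start EV4 → 2
Wed 21:30 start EV3 → 3
Wed 23:30 end EV3 → 2
Wed 23:30 end EV4 → 1
Thu 00:00 end EV1 → 0
Fri 09:00 start EV5 → 1
Fri 16:30 start EV7 → 2
Fri 17:00 end EV5 → 1
Fri 23:30 end EV7 → 0
Sat 07:00 start EV6 → 1
Sat 07:00 start EV8 → 2
Sat 12:30 end EV6 → 1
Sat 15:00 end EV8 → 0
Peak is 3, at Wed 21:30 (EV1, EV3, EV4).

3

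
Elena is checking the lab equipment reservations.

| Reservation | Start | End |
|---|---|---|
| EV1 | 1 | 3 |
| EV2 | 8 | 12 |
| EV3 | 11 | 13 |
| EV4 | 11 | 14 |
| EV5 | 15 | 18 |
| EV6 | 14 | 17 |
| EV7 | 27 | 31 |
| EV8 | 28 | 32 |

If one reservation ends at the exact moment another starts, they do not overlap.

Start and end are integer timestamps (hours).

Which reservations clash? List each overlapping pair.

EV2 & EV3, EV2 & EV4, EV3 & EV4, EV5 & EV6, EV7 & EV8

Sorted by start: EV1, EV2, EV3, EV4, EV6, EV5, EV7, EV8.
EV2 starts after EV1 ends — done with EV1.
EV3 starts before EV2 ends → EV2 and EV3 overlap.
EV4 starts before EV2 ends → EV2 and EV4 overlap.
EV6 starts after EV2 ends — done with EV2.
EV4 starts before EV3 ends → EV3 and EV4 overlap.
EV6 starts after EV3 ends — done with EV3.
EV6 starts exactly when EV4 ends (back-to-back, no overlap) — done with EV4.
EV5 starts before EV6 ends → EV6 and EV5 overlap.
EV7 starts after EV6 ends — done with EV6.
EV7 starts after EV5 ends — done with EV5.
EV8 starts before EV7 ends → EV7 and EV8 overlap.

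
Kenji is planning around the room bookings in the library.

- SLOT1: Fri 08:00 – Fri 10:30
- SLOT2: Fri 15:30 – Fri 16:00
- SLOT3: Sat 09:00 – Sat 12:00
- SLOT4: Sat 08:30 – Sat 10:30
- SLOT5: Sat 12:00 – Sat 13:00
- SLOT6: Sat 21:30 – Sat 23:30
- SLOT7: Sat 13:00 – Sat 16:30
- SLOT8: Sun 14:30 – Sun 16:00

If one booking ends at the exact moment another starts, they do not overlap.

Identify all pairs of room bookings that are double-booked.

SLOT3 & SLOT4

Sorted by start: SLOT1, SLOT2, SLOT4, SLOT3, SLOT5, SLOT7, SLOT6, SLOT8.
SLOT2 starts after SLOT1 ends, so SLOT1 has no further overlaps.
SLOT4 starts after SLOT2 ends, so SLOT2 has no further overlaps.
SLOT3 starts before SLOT4 ends → SLOT4 and SLOT3 overlap.
SLOT5 starts after SLOT4 ends, so SLOT4 has no further overlaps.
SLOT5 starts exactly when SLOT3 ends (back-to-back, no overlap), so SLOT3 has no further overlaps.
SLOT7 starts exactly when SLOT5 ends (back-to-back, no overlap), so SLOT5 has no further overlaps.
SLOT6 starts after SLOT7 ends, so SLOT7 has no further overlaps.
SLOT8 starts after SLOT6 ends.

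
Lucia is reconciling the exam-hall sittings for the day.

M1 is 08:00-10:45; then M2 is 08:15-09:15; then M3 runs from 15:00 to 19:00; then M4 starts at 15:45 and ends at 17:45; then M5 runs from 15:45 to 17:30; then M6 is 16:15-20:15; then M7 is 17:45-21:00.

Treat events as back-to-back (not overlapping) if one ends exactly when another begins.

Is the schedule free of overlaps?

No

Two intervals overlap when each starts before the other ends.
Sorted by start: M1, M2, M3, M4, M5, M6, M7.
M2 starts before M1 ends → M1 and M2 overlap.
That's a conflict, so the schedule is not conflict-free.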